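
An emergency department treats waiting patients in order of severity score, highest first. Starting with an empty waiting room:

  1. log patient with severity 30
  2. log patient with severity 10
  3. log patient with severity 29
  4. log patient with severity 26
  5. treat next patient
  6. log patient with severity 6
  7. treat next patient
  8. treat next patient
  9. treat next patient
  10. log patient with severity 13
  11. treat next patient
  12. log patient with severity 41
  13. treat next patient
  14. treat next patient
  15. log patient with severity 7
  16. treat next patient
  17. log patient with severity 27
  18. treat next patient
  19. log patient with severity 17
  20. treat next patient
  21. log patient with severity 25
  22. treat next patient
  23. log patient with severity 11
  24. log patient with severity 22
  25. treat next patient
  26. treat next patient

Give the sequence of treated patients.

insert 30 → {30}
insert 10 → {30, 10}
insert 29 → {30, 29, 10}
insert 26 → {30, 29, 26, 10}
treat next patient → 30; now {29, 26, 10}
insert 6 → {29, 26, 10, 6}
treat next patient → 29; now {26, 10, 6}
treat next patient → 26; now {10, 6}
treat next patient → 10; now {6}
insert 13 → {13, 6}
treat next patient → 13; now {6}
insert 41 → {41, 6}
treat next patient → 41; now {6}
treat next patient → 6; now {}
insert 7 → {7}
treat next patient → 7; now {}
insert 27 → {27}
treat next patient → 27; now {}
insert 17 → {17}
treat next patient → 17; now {}
insert 25 → {25}
treat next patient → 25; now {}
insert 11 → {11}
insert 22 → {22, 11}
treat next patient → 22; now {11}
treat next patient → 11; now {}

30, 29, 26, 10, 13, 41, 6, 7, 27, 17, 25, 22, 11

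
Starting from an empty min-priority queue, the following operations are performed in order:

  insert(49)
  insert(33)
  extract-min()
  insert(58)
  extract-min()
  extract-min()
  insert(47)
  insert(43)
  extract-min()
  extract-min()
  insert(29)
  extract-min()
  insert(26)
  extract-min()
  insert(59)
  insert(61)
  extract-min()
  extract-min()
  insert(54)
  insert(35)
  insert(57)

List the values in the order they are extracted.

[33, 49, 58, 43, 47, 29, 26, 59, 61]

insert 49 → {49}
insert 33 → {33, 49}
extract-min → 33; now {49}
insert 58 → {49, 58}
extract-min → 49; now {58}
extract-min → 58; now {}
insert 47 → {47}
insert 43 → {43, 47}
extract-min → 43; now {47}
extract-min → 47; now {}
insert 29 → {29}
extract-min → 29; now {}
insert 26 → {26}
extract-min → 26; now {}
insert 59 → {59}
insert 61 → {59, 61}
extract-min → 59; now {61}
extract-min → 61; now {}
insert 54 → {54}
insert 35 → {35, 54}
insert 57 → {35, 54, 57}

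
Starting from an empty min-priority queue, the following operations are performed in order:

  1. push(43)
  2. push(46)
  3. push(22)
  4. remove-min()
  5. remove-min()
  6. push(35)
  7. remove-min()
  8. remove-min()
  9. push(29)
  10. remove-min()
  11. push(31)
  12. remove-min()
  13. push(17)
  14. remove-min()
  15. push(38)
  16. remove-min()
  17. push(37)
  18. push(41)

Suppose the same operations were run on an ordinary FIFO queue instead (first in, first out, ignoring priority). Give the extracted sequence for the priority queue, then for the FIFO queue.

priority queue: 22 → 43 → 35 → 46 → 29 → 31 → 17 → 38; FIFO queue: 43, 46, 22, 35, 29, 31, 17, 38

insert 43 → {43}
insert 46 → {43, 46}
insert 22 → {22, 43, 46}
remove-min → 22; now {43, 46}
remove-min → 43; now {46}
insert 35 → {35, 46}
remove-min → 35; now {46}
remove-min → 46; now {}
insert 29 → {29}
remove-min → 29; now {}
insert 31 → {31}
remove-min → 31; now {}
insert 17 → {17}
remove-min → 17; now {}
insert 38 → {38}
remove-min → 38; now {}
insert 37 → {37}
insert 41 → {37, 41}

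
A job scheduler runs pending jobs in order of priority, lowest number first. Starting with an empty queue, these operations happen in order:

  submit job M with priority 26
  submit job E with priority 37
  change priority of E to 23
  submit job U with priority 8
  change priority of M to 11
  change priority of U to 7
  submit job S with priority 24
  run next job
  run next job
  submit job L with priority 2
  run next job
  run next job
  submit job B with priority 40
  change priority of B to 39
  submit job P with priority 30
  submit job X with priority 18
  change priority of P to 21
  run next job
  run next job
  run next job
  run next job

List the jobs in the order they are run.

U, M, L, E, X, P, S, B

add M (priority 26) → {M:26}
add E (priority 37) → {M:26, E:37}
update E to priority 23 → {E:23, M:26}
add U (priority 8) → {U:8, E:23, M:26}
update M to priority 11 → {U:8, M:11, E:23}
update U to priority 7 → {U:7, M:11, E:23}
add S (priority 24) → {U:7, M:11, E:23, S:24}
run next job → U; now {M:11, E:23, S:24}
run next job → M; now {E:23, S:24}
add L (priority 2) → {L:2, E:23, S:24}
run next job → L; now {E:23, S:24}
run next job → E; now {S:24}
add B (priority 40) → {S:24, B:40}
update B to priority 39 → {S:24, B:39}
add P (priority 30) → {S:24, P:30, B:39}
add X (priority 18) → {X:18, S:24, P:30, B:39}
update P to priority 21 → {X:18, P:21, S:24, B:39}
run next job → X; now {P:21, S:24, B:39}
run next job → P; now {S:24, B:39}
run next job → S; now {B:39}
run next job → B; now {}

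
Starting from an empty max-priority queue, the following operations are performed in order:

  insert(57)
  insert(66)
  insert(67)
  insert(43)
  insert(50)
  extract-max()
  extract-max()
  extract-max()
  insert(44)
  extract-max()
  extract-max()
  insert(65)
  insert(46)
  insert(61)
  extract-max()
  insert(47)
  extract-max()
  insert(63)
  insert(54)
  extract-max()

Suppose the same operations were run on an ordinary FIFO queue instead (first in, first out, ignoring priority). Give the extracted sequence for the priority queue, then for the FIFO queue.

insert 57 → {57}
insert 66 → {66, 57}
insert 67 → {67, 66, 57}
insert 43 → {67, 66, 57, 43}
insert 50 → {67, 66, 57, 50, 43}
extract-max → 67; now {66, 57, 50, 43}
extract-max → 66; now {57, 50, 43}
extract-max → 57; now {50, 43}
insert 44 → {50, 44, 43}
extract-max → 50; now {44, 43}
extract-max → 44; now {43}
insert 65 → {65, 43}
insert 46 → {65, 46, 43}
insert 61 → {65, 61, 46, 43}
extract-max → 65; now {61, 46, 43}
insert 47 → {61, 47, 46, 43}
extract-max → 61; now {47, 46, 43}
insert 63 → {63, 47, 46, 43}
insert 54 → {63, 54, 47, 46, 43}
extract-max → 63; now {54, 47, 46, 43}

priority queue: 67 → 66 → 57 → 50 → 44 → 65 → 61 → 63; FIFO queue: [57, 66, 67, 43, 50, 44, 65, 46]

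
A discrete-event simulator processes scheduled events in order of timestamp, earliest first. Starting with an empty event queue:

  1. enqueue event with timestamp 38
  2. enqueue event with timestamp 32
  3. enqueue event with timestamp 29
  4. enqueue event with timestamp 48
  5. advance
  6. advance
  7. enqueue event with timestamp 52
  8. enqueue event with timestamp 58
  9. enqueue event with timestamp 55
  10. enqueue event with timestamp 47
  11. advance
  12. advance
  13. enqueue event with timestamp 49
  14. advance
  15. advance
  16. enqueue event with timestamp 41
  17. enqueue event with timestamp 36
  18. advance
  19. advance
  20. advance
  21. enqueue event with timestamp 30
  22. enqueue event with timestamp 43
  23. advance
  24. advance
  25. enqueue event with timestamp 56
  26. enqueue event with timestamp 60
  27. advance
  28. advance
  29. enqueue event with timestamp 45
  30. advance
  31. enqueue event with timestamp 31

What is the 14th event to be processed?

insert 38 → {38}
insert 32 → {32, 38}
insert 29 → {29, 32, 38}
insert 48 → {29, 32, 38, 48}
advance → 29; now {32, 38, 48}
advance → 32; now {38, 48}
insert 52 → {38, 48, 52}
insert 58 → {38, 48, 52, 58}
insert 55 → {38, 48, 52, 55, 58}
insert 47 → {38, 47, 48, 52, 55, 58}
advance → 38; now {47, 48, 52, 55, 58}
advance → 47; now {48, 52, 55, 58}
insert 49 → {48, 49, 52, 55, 58}
advance → 48; now {49, 52, 55, 58}
advance → 49; now {52, 55, 58}
insert 41 → {41, 52, 55, 58}
insert 36 → {36, 41, 52, 55, 58}
advance → 36; now {41, 52, 55, 58}
advance → 41; now {52, 55, 58}
advance → 52; now {55, 58}
insert 30 → {30, 55, 58}
insert 43 → {30, 43, 55, 58}
advance → 30; now {43, 55, 58}
advance → 43; now {55, 58}
insert 56 → {55, 56, 58}
insert 60 → {55, 56, 58, 60}
advance → 55; now {56, 58, 60}
advance → 56; now {58, 60}
insert 45 → {45, 58, 60}
advance → 45; now {58, 60}
insert 31 → {31, 58, 60}

45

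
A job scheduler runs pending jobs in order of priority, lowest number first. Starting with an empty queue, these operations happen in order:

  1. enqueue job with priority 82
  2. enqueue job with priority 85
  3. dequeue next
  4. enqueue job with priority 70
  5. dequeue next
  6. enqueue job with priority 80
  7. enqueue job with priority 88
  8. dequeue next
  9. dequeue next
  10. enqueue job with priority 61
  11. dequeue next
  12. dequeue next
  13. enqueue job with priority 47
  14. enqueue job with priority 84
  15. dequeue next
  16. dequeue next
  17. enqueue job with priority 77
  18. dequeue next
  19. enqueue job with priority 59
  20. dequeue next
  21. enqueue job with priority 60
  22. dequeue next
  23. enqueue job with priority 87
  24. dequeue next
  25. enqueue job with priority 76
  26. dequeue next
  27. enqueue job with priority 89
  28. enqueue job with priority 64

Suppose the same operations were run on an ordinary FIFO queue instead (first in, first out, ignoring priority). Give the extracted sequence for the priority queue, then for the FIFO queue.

priority queue: 82 → 70 → 80 → 85 → 61 → 88 → 47 → 84 → 77 → 59 → 60 → 87 → 76; FIFO queue: 82 → 85 → 70 → 80 → 88 → 61 → 47 → 84 → 77 → 59 → 60 → 87 → 76

insert 82 → {82}
insert 85 → {82, 85}
dequeue next → 82; now {85}
insert 70 → {70, 85}
dequeue next → 70; now {85}
insert 80 → {80, 85}
insert 88 → {80, 85, 88}
dequeue next → 80; now {85, 88}
dequeue next → 85; now {88}
insert 61 → {61, 88}
dequeue next → 61; now {88}
dequeue next → 88; now {}
insert 47 → {47}
insert 84 → {47, 84}
dequeue next → 47; now {84}
dequeue next → 84; now {}
insert 77 → {77}
dequeue next → 77; now {}
insert 59 → {59}
dequeue next → 59; now {}
insert 60 → {60}
dequeue next → 60; now {}
insert 87 → {87}
dequeue next → 87; now {}
insert 76 → {76}
dequeue next → 76; now {}
insert 89 → {89}
insert 64 → {64, 89}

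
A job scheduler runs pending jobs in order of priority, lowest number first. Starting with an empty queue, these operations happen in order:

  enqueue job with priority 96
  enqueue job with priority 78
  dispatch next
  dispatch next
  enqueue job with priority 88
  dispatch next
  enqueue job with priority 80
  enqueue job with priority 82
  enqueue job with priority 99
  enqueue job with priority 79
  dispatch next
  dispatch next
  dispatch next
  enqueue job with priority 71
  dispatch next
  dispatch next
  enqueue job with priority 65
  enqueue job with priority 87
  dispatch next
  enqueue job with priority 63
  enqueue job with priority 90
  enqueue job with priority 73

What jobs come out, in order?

78 → 96 → 88 → 79 → 80 → 82 → 71 → 99 → 65

insert 96 → {96}
insert 78 → {78, 96}
dispatch next → 78; now {96}
dispatch next → 96; now {}
insert 88 → {88}
dispatch next → 88; now {}
insert 80 → {80}
insert 82 → {80, 82}
insert 99 → {80, 82, 99}
insert 79 → {79, 80, 82, 99}
dispatch next → 79; now {80, 82, 99}
dispatch next → 80; now {82, 99}
dispatch next → 82; now {99}
insert 71 → {71, 99}
dispatch next → 71; now {99}
dispatch next → 99; now {}
insert 65 → {65}
insert 87 → {65, 87}
dispatch next → 65; now {87}
insert 63 → {63, 87}
insert 90 → {63, 87, 90}
insert 73 → {63, 73, 87, 90}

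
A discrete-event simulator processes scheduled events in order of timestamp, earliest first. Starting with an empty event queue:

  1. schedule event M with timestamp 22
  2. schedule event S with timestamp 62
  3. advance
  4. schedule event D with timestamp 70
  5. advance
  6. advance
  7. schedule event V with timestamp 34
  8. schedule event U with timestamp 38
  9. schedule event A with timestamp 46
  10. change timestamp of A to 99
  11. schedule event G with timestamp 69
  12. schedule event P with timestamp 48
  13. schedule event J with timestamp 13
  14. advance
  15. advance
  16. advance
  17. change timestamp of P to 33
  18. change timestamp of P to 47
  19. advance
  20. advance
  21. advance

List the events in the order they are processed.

[M, S, D, J, V, U, P, G, A]

add M (timestamp 22) → {M:22}
add S (timestamp 62) → {M:22, S:62}
advance → M; now {S:62}
add D (timestamp 70) → {S:62, D:70}
advance → S; now {D:70}
advance → D; now {}
add V (timestamp 34) → {V:34}
add U (timestamp 38) → {V:34, U:38}
add A (timestamp 46) → {V:34, U:38, A:46}
update A to timestamp 99 → {V:34, U:38, A:99}
add G (timestamp 69) → {V:34, U:38, G:69, A:99}
add P (timestamp 48) → {V:34, U:38, P:48, G:69, A:99}
add J (timestamp 13) → {J:13, V:34, U:38, P:48, G:69, A:99}
advance → J; now {V:34, U:38, P:48, G:69, A:99}
advance → V; now {U:38, P:48, G:69, A:99}
advance → U; now {P:48, G:69, A:99}
update P to timestamp 33 → {P:33, G:69, A:99}
update P to timestamp 47 → {P:47, G:69, A:99}
advance → P; now {G:69, A:99}
advance → G; now {A:99}
advance → A; now {}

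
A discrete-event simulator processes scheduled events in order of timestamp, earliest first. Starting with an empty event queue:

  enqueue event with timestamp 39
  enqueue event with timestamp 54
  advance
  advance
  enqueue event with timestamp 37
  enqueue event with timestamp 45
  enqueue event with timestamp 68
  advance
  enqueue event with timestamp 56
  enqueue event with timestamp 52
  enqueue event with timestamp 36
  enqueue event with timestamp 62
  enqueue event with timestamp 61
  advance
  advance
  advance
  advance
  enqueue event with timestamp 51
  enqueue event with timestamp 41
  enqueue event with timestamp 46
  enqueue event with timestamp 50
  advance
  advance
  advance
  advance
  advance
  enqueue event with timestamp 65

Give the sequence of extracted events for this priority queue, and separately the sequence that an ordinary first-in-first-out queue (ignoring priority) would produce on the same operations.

priority queue: [39, 54, 37, 36, 45, 52, 56, 41, 46, 50, 51, 61]; FIFO queue: 39, 54, 37, 45, 68, 56, 52, 36, 62, 61, 51, 41

insert 39 → {39}
insert 54 → {39, 54}
advance → 39; now {54}
advance → 54; now {}
insert 37 → {37}
insert 45 → {37, 45}
insert 68 → {37, 45, 68}
advance → 37; now {45, 68}
insert 56 → {45, 56, 68}
insert 52 → {45, 52, 56, 68}
insert 36 → {36, 45, 52, 56, 68}
insert 62 → {36, 45, 52, 56, 62, 68}
insert 61 → {36, 45, 52, 56, 61, 62, 68}
advance → 36; now {45, 52, 56, 61, 62, 68}
advance → 45; now {52, 56, 61, 62, 68}
advance → 52; now {56, 61, 62, 68}
advance → 56; now {61, 62, 68}
insert 51 → {51, 61, 62, 68}
insert 41 → {41, 51, 61, 62, 68}
insert 46 → {41, 46, 51, 61, 62, 68}
insert 50 → {41, 46, 50, 51, 61, 62, 68}
advance → 41; now {46, 50, 51, 61, 62, 68}
advance → 46; now {50, 51, 61, 62, 68}
advance → 50; now {51, 61, 62, 68}
advance → 51; now {61, 62, 68}
advance → 61; now {62, 68}
insert 65 → {62, 65, 68}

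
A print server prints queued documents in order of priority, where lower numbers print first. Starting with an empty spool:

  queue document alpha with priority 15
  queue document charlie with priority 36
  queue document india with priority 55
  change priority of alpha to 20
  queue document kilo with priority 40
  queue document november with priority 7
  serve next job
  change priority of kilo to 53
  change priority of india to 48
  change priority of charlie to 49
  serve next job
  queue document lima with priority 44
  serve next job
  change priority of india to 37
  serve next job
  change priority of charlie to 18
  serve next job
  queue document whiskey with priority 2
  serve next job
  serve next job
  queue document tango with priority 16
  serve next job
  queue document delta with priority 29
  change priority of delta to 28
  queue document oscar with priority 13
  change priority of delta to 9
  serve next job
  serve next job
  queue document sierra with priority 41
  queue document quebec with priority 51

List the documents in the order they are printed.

november → alpha → lima → india → charlie → whiskey → kilo → tango → delta → oscar

add alpha (priority 15) → {alpha:15}
add charlie (priority 36) → {alpha:15, charlie:36}
add india (priority 55) → {alpha:15, charlie:36, india:55}
update alpha to priority 20 → {alpha:20, charlie:36, india:55}
add kilo (priority 40) → {alpha:20, charlie:36, kilo:40, india:55}
add november (priority 7) → {november:7, alpha:20, charlie:36, kilo:40, india:55}
serve next job → november; now {alpha:20, charlie:36, kilo:40, india:55}
update kilo to priority 53 → {alpha:20, charlie:36, kilo:53, india:55}
update india to priority 48 → {alpha:20, charlie:36, india:48, kilo:53}
update charlie to priority 49 → {alpha:20, india:48, charlie:49, kilo:53}
serve next job → alpha; now {india:48, charlie:49, kilo:53}
add lima (priority 44) → {lima:44, india:48, charlie:49, kilo:53}
serve next job → lima; now {india:48, charlie:49, kilo:53}
update india to priority 37 → {india:37, charlie:49, kilo:53}
serve next job → india; now {charlie:49, kilo:53}
update charlie to priority 18 → {charlie:18, kilo:53}
serve next job → charlie; now {kilo:53}
add whiskey (priority 2) → {whiskey:2, kilo:53}
serve next job → whiskey; now {kilo:53}
serve next job → kilo; now {}
add tango (priority 16) → {tango:16}
serve next job → tango; now {}
add delta (priority 29) → {delta:29}
update delta to priority 28 → {delta:28}
add oscar (priority 13) → {oscar:13, delta:28}
update delta to priority 9 → {delta:9, oscar:13}
serve next job → delta; now {oscar:13}
serve next job → oscar; now {}
add sierra (priority 41) → {sierra:41}
add quebec (priority 51) → {sierra:41, quebec:51}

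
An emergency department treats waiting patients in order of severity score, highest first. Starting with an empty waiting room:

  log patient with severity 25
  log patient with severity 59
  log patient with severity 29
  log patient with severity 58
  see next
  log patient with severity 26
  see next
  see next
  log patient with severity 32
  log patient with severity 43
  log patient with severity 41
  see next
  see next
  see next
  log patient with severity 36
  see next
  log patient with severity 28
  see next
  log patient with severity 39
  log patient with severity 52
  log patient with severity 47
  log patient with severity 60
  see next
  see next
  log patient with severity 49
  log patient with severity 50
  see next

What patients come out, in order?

[59, 58, 29, 43, 41, 32, 36, 28, 60, 52, 50]

insert 25 → {25}
insert 59 → {59, 25}
insert 29 → {59, 29, 25}
insert 58 → {59, 58, 29, 25}
see next → 59; now {58, 29, 25}
insert 26 → {58, 29, 26, 25}
see next → 58; now {29, 26, 25}
see next → 29; now {26, 25}
insert 32 → {32, 26, 25}
insert 43 → {43, 32, 26, 25}
insert 41 → {43, 41, 32, 26, 25}
see next → 43; now {41, 32, 26, 25}
see next → 41; now {32, 26, 25}
see next → 32; now {26, 25}
insert 36 → {36, 26, 25}
see next → 36; now {26, 25}
insert 28 → {28, 26, 25}
see next → 28; now {26, 25}
insert 39 → {39, 26, 25}
insert 52 → {52, 39, 26, 25}
insert 47 → {52, 47, 39, 26, 25}
insert 60 → {60, 52, 47, 39, 26, 25}
see next → 60; now {52, 47, 39, 26, 25}
see next → 52; now {47, 39, 26, 25}
insert 49 → {49, 47, 39, 26, 25}
insert 50 → {50, 49, 47, 39, 26, 25}
see next → 50; now {49, 47, 39, 26, 25}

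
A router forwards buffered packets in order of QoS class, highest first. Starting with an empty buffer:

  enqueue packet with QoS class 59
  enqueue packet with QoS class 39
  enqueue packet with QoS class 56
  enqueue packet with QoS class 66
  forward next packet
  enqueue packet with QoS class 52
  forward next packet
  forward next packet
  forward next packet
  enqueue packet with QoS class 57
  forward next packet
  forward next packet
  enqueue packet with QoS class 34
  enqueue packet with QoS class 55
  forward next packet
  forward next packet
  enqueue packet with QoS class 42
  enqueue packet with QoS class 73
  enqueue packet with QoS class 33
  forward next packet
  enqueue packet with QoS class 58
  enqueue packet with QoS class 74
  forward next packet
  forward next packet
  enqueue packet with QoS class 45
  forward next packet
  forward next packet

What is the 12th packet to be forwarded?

insert 59 → {59}
insert 39 → {59, 39}
insert 56 → {59, 56, 39}
insert 66 → {66, 59, 56, 39}
forward next packet → 66; now {59, 56, 39}
insert 52 → {59, 56, 52, 39}
forward next packet → 59; now {56, 52, 39}
forward next packet → 56; now {52, 39}
forward next packet → 52; now {39}
insert 57 → {57, 39}
forward next packet → 57; now {39}
forward next packet → 39; now {}
insert 34 → {34}
insert 55 → {55, 34}
forward next packet → 55; now {34}
forward next packet → 34; now {}
insert 42 → {42}
insert 73 → {73, 42}
insert 33 → {73, 42, 33}
forward next packet → 73; now {42, 33}
insert 58 → {58, 42, 33}
insert 74 → {74, 58, 42, 33}
forward next packet → 74; now {58, 42, 33}
forward next packet → 58; now {42, 33}
insert 45 → {45, 42, 33}
forward next packet → 45; now {42, 33}
forward next packet → 42; now {33}

45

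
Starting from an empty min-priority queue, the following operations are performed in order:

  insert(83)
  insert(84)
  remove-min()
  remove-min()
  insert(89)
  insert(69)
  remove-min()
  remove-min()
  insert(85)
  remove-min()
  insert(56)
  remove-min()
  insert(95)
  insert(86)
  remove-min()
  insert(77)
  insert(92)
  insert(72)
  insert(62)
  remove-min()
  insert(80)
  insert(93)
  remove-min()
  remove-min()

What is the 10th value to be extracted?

77

insert 83 → {83}
insert 84 → {83, 84}
remove-min → 83; now {84}
remove-min → 84; now {}
insert 89 → {89}
insert 69 → {69, 89}
remove-min → 69; now {89}
remove-min → 89; now {}
insert 85 → {85}
remove-min → 85; now {}
insert 56 → {56}
remove-min → 56; now {}
insert 95 → {95}
insert 86 → {86, 95}
remove-min → 86; now {95}
insert 77 → {77, 95}
insert 92 → {77, 92, 95}
insert 72 → {72, 77, 92, 95}
insert 62 → {62, 72, 77, 92, 95}
remove-min → 62; now {72, 77, 92, 95}
insert 80 → {72, 77, 80, 92, 95}
insert 93 → {72, 77, 80, 92, 93, 95}
remove-min → 72; now {77, 80, 92, 93, 95}
remove-min → 77; now {80, 92, 93, 95}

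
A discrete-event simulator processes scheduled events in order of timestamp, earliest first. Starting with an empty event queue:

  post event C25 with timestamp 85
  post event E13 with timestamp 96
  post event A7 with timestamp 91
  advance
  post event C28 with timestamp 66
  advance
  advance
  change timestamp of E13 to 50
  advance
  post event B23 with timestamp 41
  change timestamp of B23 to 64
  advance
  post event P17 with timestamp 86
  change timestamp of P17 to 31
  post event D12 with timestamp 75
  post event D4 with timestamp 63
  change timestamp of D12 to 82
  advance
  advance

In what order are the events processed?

[C25, C28, A7, E13, B23, P17, D4]

add C25 (timestamp 85) → {C25:85}
add E13 (timestamp 96) → {C25:85, E13:96}
add A7 (timestamp 91) → {C25:85, A7:91, E13:96}
advance → C25; now {A7:91, E13:96}
add C28 (timestamp 66) → {C28:66, A7:91, E13:96}
advance → C28; now {A7:91, E13:96}
advance → A7; now {E13:96}
update E13 to timestamp 50 → {E13:50}
advance → E13; now {}
add B23 (timestamp 41) → {B23:41}
update B23 to timestamp 64 → {B23:64}
advance → B23; now {}
add P17 (timestamp 86) → {P17:86}
update P17 to timestamp 31 → {P17:31}
add D12 (timestamp 75) → {P17:31, D12:75}
add D4 (timestamp 63) → {P17:31, D4:63, D12:75}
update D12 to timestamp 82 → {P17:31, D4:63, D12:82}
advance → P17; now {D4:63, D12:82}
advance → D4; now {D12:82}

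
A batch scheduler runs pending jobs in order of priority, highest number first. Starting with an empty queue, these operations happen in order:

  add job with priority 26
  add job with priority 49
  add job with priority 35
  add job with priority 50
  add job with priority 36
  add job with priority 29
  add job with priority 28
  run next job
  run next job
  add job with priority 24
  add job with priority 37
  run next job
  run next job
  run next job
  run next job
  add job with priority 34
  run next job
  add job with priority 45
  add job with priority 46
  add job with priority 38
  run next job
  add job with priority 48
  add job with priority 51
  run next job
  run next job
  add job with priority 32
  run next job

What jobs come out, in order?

[50, 49, 37, 36, 35, 29, 34, 46, 51, 48, 45]

insert 26 → {26}
insert 49 → {49, 26}
insert 35 → {49, 35, 26}
insert 50 → {50, 49, 35, 26}
insert 36 → {50, 49, 36, 35, 26}
insert 29 → {50, 49, 36, 35, 29, 26}
insert 28 → {50, 49, 36, 35, 29, 28, 26}
run next job → 50; now {49, 36, 35, 29, 28, 26}
run next job → 49; now {36, 35, 29, 28, 26}
insert 24 → {36, 35, 29, 28, 26, 24}
insert 37 → {37, 36, 35, 29, 28, 26, 24}
run next job → 37; now {36, 35, 29, 28, 26, 24}
run next job → 36; now {35, 29, 28, 26, 24}
run next job → 35; now {29, 28, 26, 24}
run next job → 29; now {28, 26, 24}
insert 34 → {34, 28, 26, 24}
run next job → 34; now {28, 26, 24}
insert 45 → {45, 28, 26, 24}
insert 46 → {46, 45, 28, 26, 24}
insert 38 → {46, 45, 38, 28, 26, 24}
run next job → 46; now {45, 38, 28, 26, 24}
insert 48 → {48, 45, 38, 28, 26, 24}
insert 51 → {51, 48, 45, 38, 28, 26, 24}
run next job → 51; now {48, 45, 38, 28, 26, 24}
run next job → 48; now {45, 38, 28, 26, 24}
insert 32 → {45, 38, 32, 28, 26, 24}
run next job → 45; now {38, 32, 28, 26, 24}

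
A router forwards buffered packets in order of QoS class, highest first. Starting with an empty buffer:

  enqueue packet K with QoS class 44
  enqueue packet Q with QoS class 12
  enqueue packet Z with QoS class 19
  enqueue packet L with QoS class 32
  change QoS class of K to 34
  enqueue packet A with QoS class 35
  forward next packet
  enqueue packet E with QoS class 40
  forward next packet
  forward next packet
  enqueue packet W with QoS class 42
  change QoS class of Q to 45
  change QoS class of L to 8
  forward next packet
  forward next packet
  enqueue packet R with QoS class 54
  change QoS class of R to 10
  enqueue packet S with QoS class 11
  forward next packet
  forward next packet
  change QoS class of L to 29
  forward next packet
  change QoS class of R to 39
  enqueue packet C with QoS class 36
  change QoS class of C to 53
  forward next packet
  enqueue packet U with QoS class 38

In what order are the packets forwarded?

[A, E, K, Q, W, Z, S, L, C]

add K (QoS class 44) → {K:44}
add Q (QoS class 12) → {K:44, Q:12}
add Z (QoS class 19) → {K:44, Z:19, Q:12}
add L (QoS class 32) → {K:44, L:32, Z:19, Q:12}
update K to QoS class 34 → {K:34, L:32, Z:19, Q:12}
add A (QoS class 35) → {A:35, K:34, L:32, Z:19, Q:12}
forward next packet → A; now {K:34, L:32, Z:19, Q:12}
add E (QoS class 40) → {E:40, K:34, L:32, Z:19, Q:12}
forward next packet → E; now {K:34, L:32, Z:19, Q:12}
forward next packet → K; now {L:32, Z:19, Q:12}
add W (QoS class 42) → {W:42, L:32, Z:19, Q:12}
update Q to QoS class 45 → {Q:45, W:42, L:32, Z:19}
update L to QoS class 8 → {Q:45, W:42, Z:19, L:8}
forward next packet → Q; now {W:42, Z:19, L:8}
forward next packet → W; now {Z:19, L:8}
add R (QoS class 54) → {R:54, Z:19, L:8}
update R to QoS class 10 → {Z:19, R:10, L:8}
add S (QoS class 11) → {Z:19, S:11, R:10, L:8}
forward next packet → Z; now {S:11, R:10, L:8}
forward next packet → S; now {R:10, L:8}
update L to QoS class 29 → {L:29, R:10}
forward next packet → L; now {R:10}
update R to QoS class 39 → {R:39}
add C (QoS class 36) → {R:39, C:36}
update C to QoS class 53 → {C:53, R:39}
forward next packet → C; now {R:39}
add U (QoS class 38) → {R:39, U:38}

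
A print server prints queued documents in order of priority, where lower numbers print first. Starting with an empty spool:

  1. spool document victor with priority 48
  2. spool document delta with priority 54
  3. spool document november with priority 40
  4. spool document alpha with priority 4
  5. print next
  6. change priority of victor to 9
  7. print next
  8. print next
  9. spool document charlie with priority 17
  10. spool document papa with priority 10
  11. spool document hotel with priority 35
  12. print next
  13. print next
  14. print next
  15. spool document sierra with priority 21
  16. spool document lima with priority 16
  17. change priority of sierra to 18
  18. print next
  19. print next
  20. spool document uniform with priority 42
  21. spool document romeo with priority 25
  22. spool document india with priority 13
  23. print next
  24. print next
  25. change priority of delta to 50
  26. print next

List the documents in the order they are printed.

add victor (priority 48) → {victor:48}
add delta (priority 54) → {victor:48, delta:54}
add november (priority 40) → {november:40, victor:48, delta:54}
add alpha (priority 4) → {alpha:4, november:40, victor:48, delta:54}
print next → alpha; now {november:40, victor:48, delta:54}
update victor to priority 9 → {victor:9, november:40, delta:54}
print next → victor; now {november:40, delta:54}
print next → november; now {delta:54}
add charlie (priority 17) → {charlie:17, delta:54}
add papa (priority 10) → {papa:10, charlie:17, delta:54}
add hotel (priority 35) → {papa:10, charlie:17, hotel:35, delta:54}
print next → papa; now {charlie:17, hotel:35, delta:54}
print next → charlie; now {hotel:35, delta:54}
print next → hotel; now {delta:54}
add sierra (priority 21) → {sierra:21, delta:54}
add lima (priority 16) → {lima:16, sierra:21, delta:54}
update sierra to priority 18 → {lima:16, sierra:18, delta:54}
print next → lima; now {sierra:18, delta:54}
print next → sierra; now {delta:54}
add uniform (priority 42) → {uniform:42, delta:54}
add romeo (priority 25) → {romeo:25, uniform:42, delta:54}
add india (priority 13) → {india:13, romeo:25, uniform:42, delta:54}
print next → india; now {romeo:25, uniform:42, delta:54}
print next → romeo; now {uniform:42, delta:54}
update delta to priority 50 → {uniform:42, delta:50}
print next → uniform; now {delta:50}

alpha → victor → november → papa → charlie → hotel → lima → sierra → india → romeo → uniform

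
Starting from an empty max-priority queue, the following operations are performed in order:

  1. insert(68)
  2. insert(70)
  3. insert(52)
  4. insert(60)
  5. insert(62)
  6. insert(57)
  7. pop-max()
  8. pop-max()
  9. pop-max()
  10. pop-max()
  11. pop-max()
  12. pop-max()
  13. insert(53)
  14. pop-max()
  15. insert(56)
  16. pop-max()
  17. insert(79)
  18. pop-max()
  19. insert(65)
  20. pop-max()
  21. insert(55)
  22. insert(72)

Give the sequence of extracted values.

insert 68 → {68}
insert 70 → {70, 68}
insert 52 → {70, 68, 52}
insert 60 → {70, 68, 60, 52}
insert 62 → {70, 68, 62, 60, 52}
insert 57 → {70, 68, 62, 60, 57, 52}
pop-max → 70; now {68, 62, 60, 57, 52}
pop-max → 68; now {62, 60, 57, 52}
pop-max → 62; now {60, 57, 52}
pop-max → 60; now {57, 52}
pop-max → 57; now {52}
pop-max → 52; now {}
insert 53 → {53}
pop-max → 53; now {}
insert 56 → {56}
pop-max → 56; now {}
insert 79 → {79}
pop-max → 79; now {}
insert 65 → {65}
pop-max → 65; now {}
insert 55 → {55}
insert 72 → {72, 55}

[70, 68, 62, 60, 57, 52, 53, 56, 79, 65]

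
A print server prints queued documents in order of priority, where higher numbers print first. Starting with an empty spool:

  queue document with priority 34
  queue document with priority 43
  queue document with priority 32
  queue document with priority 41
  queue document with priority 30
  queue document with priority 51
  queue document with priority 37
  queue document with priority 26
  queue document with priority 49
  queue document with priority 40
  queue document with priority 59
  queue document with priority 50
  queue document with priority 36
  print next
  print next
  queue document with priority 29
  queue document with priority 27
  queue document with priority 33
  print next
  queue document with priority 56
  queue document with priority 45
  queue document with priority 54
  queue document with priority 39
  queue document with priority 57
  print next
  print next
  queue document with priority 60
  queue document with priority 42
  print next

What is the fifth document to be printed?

insert 34 → {34}
insert 43 → {43, 34}
insert 32 → {43, 34, 32}
insert 41 → {43, 41, 34, 32}
insert 30 → {43, 41, 34, 32, 30}
insert 51 → {51, 43, 41, 34, 32, 30}
insert 37 → {51, 43, 41, 37, 34, 32, 30}
insert 26 → {51, 43, 41, 37, 34, 32, 30, 26}
insert 49 → {51, 49, 43, 41, 37, 34, 32, 30, 26}
insert 40 → {51, 49, 43, 41, 40, 37, 34, 32, 30, 26}
insert 59 → {59, 51, 49, 43, 41, 40, 37, 34, 32, 30, 26}
insert 50 → {59, 51, 50, 49, 43, 41, 40, 37, 34, 32, 30, 26}
insert 36 → {59, 51, 50, 49, 43, 41, 40, 37, 36, 34, 32, 30, 26}
print next → 59; now {51, 50, 49, 43, 41, 40, 37, 36, 34, 32, 30, 26}
print next → 51; now {50, 49, 43, 41, 40, 37, 36, 34, 32, 30, 26}
insert 29 → {50, 49, 43, 41, 40, 37, 36, 34, 32, 30, 29, 26}
insert 27 → {50, 49, 43, 41, 40, 37, 36, 34, 32, 30, 29, 27, 26}
insert 33 → {50, 49, 43, 41, 40, 37, 36, 34, 33, 32, 30, 29, 27, 26}
print next → 50; now {49, 43, 41, 40, 37, 36, 34, 33, 32, 30, 29, 27, 26}
insert 56 → {56, 49, 43, 41, 40, 37, 36, 34, 33, 32, 30, 29, 27, 26}
insert 45 → {56, 49, 45, 43, 41, 40, 37, 36, 34, 33, 32, 30, 29, 27, 26}
insert 54 → {56, 54, 49, 45, 43, 41, 40, 37, 36, 34, 33, 32, 30, 29, 27, 26}
insert 39 → {56, 54, 49, 45, 43, 41, 40, 39, 37, 36, 34, 33, 32, 30, 29, 27, 26}
insert 57 → {57, 56, 54, 49, 45, 43, 41, 40, 39, 37, 36, 34, 33, 32, 30, 29, 27, 26}
print next → 57; now {56, 54, 49, 45, 43, 41, 40, 39, 37, 36, 34, 33, 32, 30, 29, 27, 26}
print next → 56; now {54, 49, 45, 43, 41, 40, 39, 37, 36, 34, 33, 32, 30, 29, 27, 26}
insert 60 → {60, 54, 49, 45, 43, 41, 40, 39, 37, 36, 34, 33, 32, 30, 29, 27, 26}
insert 42 → {60, 54, 49, 45, 43, 42, 41, 40, 39, 37, 36, 34, 33, 32, 30, 29, 27, 26}
print next → 60; now {54, 49, 45, 43, 42, 41, 40, 39, 37, 36, 34, 33, 32, 30, 29, 27, 26}

56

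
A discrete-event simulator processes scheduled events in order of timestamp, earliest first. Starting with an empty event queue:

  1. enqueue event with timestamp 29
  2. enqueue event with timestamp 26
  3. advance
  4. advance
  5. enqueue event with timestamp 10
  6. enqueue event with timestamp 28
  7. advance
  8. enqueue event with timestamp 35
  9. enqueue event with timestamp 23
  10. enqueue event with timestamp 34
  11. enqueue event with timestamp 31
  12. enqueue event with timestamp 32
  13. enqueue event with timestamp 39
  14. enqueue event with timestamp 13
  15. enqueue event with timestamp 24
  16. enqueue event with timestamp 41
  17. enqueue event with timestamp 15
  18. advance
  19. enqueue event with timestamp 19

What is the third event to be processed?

10

insert 29 → {29}
insert 26 → {26, 29}
advance → 26; now {29}
advance → 29; now {}
insert 10 → {10}
insert 28 → {10, 28}
advance → 10; now {28}
insert 35 → {28, 35}
insert 23 → {23, 28, 35}
insert 34 → {23, 28, 34, 35}
insert 31 → {23, 28, 31, 34, 35}
insert 32 → {23, 28, 31, 32, 34, 35}
insert 39 → {23, 28, 31, 32, 34, 35, 39}
insert 13 → {13, 23, 28, 31, 32, 34, 35, 39}
insert 24 → {13, 23, 24, 28, 31, 32, 34, 35, 39}
insert 41 → {13, 23, 24, 28, 31, 32, 34, 35, 39, 41}
insert 15 → {13, 15, 23, 24, 28, 31, 32, 34, 35, 39, 41}
advance → 13; now {15, 23, 24, 28, 31, 32, 34, 35, 39, 41}
insert 19 → {15, 19, 23, 24, 28, 31, 32, 34, 35, 39, 41}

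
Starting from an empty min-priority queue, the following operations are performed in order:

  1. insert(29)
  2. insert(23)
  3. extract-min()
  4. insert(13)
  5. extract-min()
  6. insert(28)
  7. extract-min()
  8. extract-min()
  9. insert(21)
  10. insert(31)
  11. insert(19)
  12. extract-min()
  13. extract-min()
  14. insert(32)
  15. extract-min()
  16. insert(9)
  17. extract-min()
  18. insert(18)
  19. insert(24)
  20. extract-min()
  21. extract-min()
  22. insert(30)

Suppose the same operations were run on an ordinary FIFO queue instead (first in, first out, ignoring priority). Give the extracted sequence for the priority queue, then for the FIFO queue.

insert 29 → {29}
insert 23 → {23, 29}
extract-min → 23; now {29}
insert 13 → {13, 29}
extract-min → 13; now {29}
insert 28 → {28, 29}
extract-min → 28; now {29}
extract-min → 29; now {}
insert 21 → {21}
insert 31 → {21, 31}
insert 19 → {19, 21, 31}
extract-min → 19; now {21, 31}
extract-min → 21; now {31}
insert 32 → {31, 32}
extract-min → 31; now {32}
insert 9 → {9, 32}
extract-min → 9; now {32}
insert 18 → {18, 32}
insert 24 → {18, 24, 32}
extract-min → 18; now {24, 32}
extract-min → 24; now {32}
insert 30 → {30, 32}

priority queue: 23 → 13 → 28 → 29 → 19 → 21 → 31 → 9 → 18 → 24; FIFO queue: 29 → 23 → 13 → 28 → 21 → 31 → 19 → 32 → 9 → 18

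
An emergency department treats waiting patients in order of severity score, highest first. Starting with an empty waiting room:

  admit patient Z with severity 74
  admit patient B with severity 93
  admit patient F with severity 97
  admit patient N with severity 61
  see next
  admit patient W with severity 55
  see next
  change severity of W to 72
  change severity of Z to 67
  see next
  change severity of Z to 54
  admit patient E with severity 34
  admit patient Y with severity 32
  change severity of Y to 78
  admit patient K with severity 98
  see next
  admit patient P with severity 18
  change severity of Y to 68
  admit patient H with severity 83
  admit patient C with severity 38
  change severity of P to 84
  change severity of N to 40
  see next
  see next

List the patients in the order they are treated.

add Z (severity 74) → {Z:74}
add B (severity 93) → {B:93, Z:74}
add F (severity 97) → {F:97, B:93, Z:74}
add N (severity 61) → {F:97, B:93, Z:74, N:61}
see next → F; now {B:93, Z:74, N:61}
add W (severity 55) → {B:93, Z:74, N:61, W:55}
see next → B; now {Z:74, N:61, W:55}
update W to severity 72 → {Z:74, W:72, N:61}
update Z to severity 67 → {W:72, Z:67, N:61}
see next → W; now {Z:67, N:61}
update Z to severity 54 → {N:61, Z:54}
add E (severity 34) → {N:61, Z:54, E:34}
add Y (severity 32) → {N:61, Z:54, E:34, Y:32}
update Y to severity 78 → {Y:78, N:61, Z:54, E:34}
add K (severity 98) → {K:98, Y:78, N:61, Z:54, E:34}
see next → K; now {Y:78, N:61, Z:54, E:34}
add P (severity 18) → {Y:78, N:61, Z:54, E:34, P:18}
update Y to severity 68 → {Y:68, N:61, Z:54, E:34, P:18}
add H (severity 83) → {H:83, Y:68, N:61, Z:54, E:34, P:18}
add C (severity 38) → {H:83, Y:68, N:61, Z:54, C:38, E:34, P:18}
update P to severity 84 → {P:84, H:83, Y:68, N:61, Z:54, C:38, E:34}
update N to severity 40 → {P:84, H:83, Y:68, Z:54, N:40, C:38, E:34}
see next → P; now {H:83, Y:68, Z:54, N:40, C:38, E:34}
see next → H; now {Y:68, Z:54, N:40, C:38, E:34}

F, B, W, K, P, H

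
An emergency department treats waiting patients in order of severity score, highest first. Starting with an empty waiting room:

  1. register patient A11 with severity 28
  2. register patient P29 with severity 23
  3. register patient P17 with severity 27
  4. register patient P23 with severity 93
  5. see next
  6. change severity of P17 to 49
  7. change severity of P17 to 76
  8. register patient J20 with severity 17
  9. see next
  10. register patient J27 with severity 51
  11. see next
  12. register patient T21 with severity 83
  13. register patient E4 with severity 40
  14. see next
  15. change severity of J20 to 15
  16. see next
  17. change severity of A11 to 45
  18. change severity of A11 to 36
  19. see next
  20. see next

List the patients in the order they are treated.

P23, P17, J27, T21, E4, A11, P29

add A11 (severity 28) → {A11:28}
add P29 (severity 23) → {A11:28, P29:23}
add P17 (severity 27) → {A11:28, P17:27, P29:23}
add P23 (severity 93) → {P23:93, A11:28, P17:27, P29:23}
see next → P23; now {A11:28, P17:27, P29:23}
update P17 to severity 49 → {P17:49, A11:28, P29:23}
update P17 to severity 76 → {P17:76, A11:28, P29:23}
add J20 (severity 17) → {P17:76, A11:28, P29:23, J20:17}
see next → P17; now {A11:28, P29:23, J20:17}
add J27 (severity 51) → {J27:51, A11:28, P29:23, J20:17}
see next → J27; now {A11:28, P29:23, J20:17}
add T21 (severity 83) → {T21:83, A11:28, P29:23, J20:17}
add E4 (severity 40) → {T21:83, E4:40, A11:28, P29:23, J20:17}
see next → T21; now {E4:40, A11:28, P29:23, J20:17}
update J20 to severity 15 → {E4:40, A11:28, P29:23, J20:15}
see next → E4; now {A11:28, P29:23, J20:15}
update A11 to severity 45 → {A11:45, P29:23, J20:15}
update A11 to severity 36 → {A11:36, P29:23, J20:15}
see next → A11; now {P29:23, J20:15}
see next → P29; now {J20:15}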